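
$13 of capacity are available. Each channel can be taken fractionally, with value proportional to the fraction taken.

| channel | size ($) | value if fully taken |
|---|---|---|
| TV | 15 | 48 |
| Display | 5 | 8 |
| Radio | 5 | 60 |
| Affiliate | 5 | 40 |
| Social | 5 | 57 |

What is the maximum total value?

141

Sort by value density: Radio 60/5≈12, Social 57/5≈11.4, Affiliate 40/5≈8, TV 48/15≈3.2, Display 8/5≈1.6.
All 5 $ of Radio fit (value 60) ; 8 remain.
Take all of Social (5 $, value 57) ; 3 $ left.
Fill the last 3 $ with part of Affiliate: 3/5 of it earns 24.
Total value = 141.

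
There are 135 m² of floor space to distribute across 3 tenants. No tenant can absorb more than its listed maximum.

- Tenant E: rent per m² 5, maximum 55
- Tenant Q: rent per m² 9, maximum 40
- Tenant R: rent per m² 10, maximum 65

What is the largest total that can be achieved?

Highest rent per m² first: Tenant R 10 > Tenant Q 9 > Tenant E 5.
Tenant R: +65 to 65 (cap) → 70 left.
Tenant Q: +40 to 40 (cap) → 30 left.
Tenant E: +30 (room for 55) → 30. Pool exhausted.
Total = 5×30 + 9×40 + 10×65 = 1160.

1160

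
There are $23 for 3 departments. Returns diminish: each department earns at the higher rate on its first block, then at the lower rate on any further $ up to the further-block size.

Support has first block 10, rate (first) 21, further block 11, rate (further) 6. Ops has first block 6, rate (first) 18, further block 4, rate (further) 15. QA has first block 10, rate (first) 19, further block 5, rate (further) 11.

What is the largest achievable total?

Rank every tier by rate: Support/tier1 21 > QA/tier1 19 > Ops/tier1 18 > Ops/tier2 15 > QA/tier2 11 > Support/tier2 6.
Support/tier1 (21): +10 ; 13 left.
Fill QA tier1 block (10 at 19) ; 3 left.
3 remain; put them into Ops tier1 at 18.
Total = 21×10 + 19×10 + 18×3 = 454.

454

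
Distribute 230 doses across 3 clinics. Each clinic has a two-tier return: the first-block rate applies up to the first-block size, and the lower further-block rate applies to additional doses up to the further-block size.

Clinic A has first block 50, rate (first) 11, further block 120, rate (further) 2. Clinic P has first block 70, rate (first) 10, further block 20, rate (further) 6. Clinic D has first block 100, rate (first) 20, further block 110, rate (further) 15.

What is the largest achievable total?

3870

Treat each block as its own option and order by rate: Clinic D/first 20 > Clinic D/second 15 > Clinic A/first 11 > Clinic P/first 10 > Clinic P/second 6 > Clinic A/second 2.
Clinic D first at 20: fill all 100 — 130 left.
Clinic D/second (15): +110 — 20 left.
Clinic A/first: +20 of 50 at 11; pool empty.
Total = 20×100 + 15×110 + 11×20 = 3870.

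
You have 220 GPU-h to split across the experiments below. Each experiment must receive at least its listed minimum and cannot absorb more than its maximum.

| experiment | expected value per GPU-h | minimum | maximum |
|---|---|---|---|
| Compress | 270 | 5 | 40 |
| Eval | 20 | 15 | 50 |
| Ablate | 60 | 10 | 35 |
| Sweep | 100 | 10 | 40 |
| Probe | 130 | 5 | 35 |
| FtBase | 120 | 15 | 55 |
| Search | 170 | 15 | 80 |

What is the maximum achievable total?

34450

Meeting every minimum uses 5+15+10+10+5+15+15 = 75 GPU-h, leaving 145.
Order the experiments by expected value per GPU-h: Compress 270 > Search 170 > Probe 130 > FtBase 120 > Sweep 100 > Ablate 60 > Eval 20.
Give Compress 35 more to hit its cap of 40 ; 110 left.
Give Search 65 more to hit its cap of 80 ; 45 left.
Probe: +30 to 35 (cap) ; 15 left.
FtBase: +15 (room for 40) → 30. Pool exhausted.
Total = 270×40 + 20×15 + 60×10 + 100×10 + 130×35 + 120×30 + 170×80 = 34450.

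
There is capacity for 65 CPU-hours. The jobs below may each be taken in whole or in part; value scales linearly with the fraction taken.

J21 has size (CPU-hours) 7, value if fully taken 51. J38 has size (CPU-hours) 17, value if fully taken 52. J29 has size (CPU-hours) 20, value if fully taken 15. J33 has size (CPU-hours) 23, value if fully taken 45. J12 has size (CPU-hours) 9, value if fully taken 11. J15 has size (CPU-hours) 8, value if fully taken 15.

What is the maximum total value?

Rank by value-to-size ratio: J21 51/7≈7.29, J38 52/17≈3.06, J33 45/23≈1.96, J15 15/8≈1.88, J12 11/9≈1.22, J29 15/20≈0.75.
Take all of J21 (7 CPU-hours, value 51) → 58 CPU-hours left.
J38: take in full, 17 CPU-hours for value 52 → 41 left.
All 23 CPU-hours of J33 fit (value 45) → 18 remain.
All 8 CPU-hours of J15 fit (value 15) → 10 remain.
All 9 CPU-hours of J12 fit (value 11) → 1 remain.
1 CPU-hours left: a 1/20 share of J29 gives 15×1/20 = 0.75.
Total value = 174.75.

174.75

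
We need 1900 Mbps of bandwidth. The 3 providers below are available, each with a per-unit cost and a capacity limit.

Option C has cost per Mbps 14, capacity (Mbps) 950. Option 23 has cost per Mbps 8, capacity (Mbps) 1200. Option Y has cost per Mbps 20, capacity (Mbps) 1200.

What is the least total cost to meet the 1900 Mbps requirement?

19400

Fill from the cheapest provider first.
Option 23 at 8: take all 1200 Mbps — 700 still needed.
Option C (14): take the remaining 700 — done.
Option Y: unused.
Cost = 1200×8 + 700×14 = 19400.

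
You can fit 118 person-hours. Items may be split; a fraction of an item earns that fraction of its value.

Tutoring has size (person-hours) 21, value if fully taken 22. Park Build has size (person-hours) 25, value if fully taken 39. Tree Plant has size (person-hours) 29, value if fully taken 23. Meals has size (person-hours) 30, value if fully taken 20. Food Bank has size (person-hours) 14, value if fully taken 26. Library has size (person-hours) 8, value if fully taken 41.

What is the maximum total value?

Rank by value-to-size ratio: Library 41/8≈5.12, Food Bank 26/14≈1.86, Park Build 39/25≈1.56, Tutoring 22/21≈1.05, Tree Plant 23/29≈0.793, Meals 20/30≈0.667.
Take all of Library (8 person-hours, value 41) — 110 person-hours left.
Take all of Food Bank (14 person-hours, value 26) — 96 person-hours left.
Park Build: take in full, 25 person-hours for value 39 — 71 left.
Take all of Tutoring (21 person-hours, value 22) — 50 person-hours left.
Tree Plant: take in full, 29 person-hours for value 23 — 21 left.
21 person-hours left: a 21/30 share of Meals gives 20×21/30 = 14.
Total value = 165.

165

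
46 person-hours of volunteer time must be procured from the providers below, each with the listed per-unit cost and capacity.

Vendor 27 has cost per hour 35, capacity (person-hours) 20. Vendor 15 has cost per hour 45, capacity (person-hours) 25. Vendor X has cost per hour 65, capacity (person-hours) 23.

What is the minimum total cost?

Fill from the cheapest provider first.
Vendor 27 at 35: take all 20 person-hours — 26 still needed.
Vendor 15 at 45: take all 25 person-hours — 1 still needed.
Vendor X at 65: take 1 of its 23 — requirement met.
Cost = 20×35 + 25×45 + 1×65 = 1890.

1890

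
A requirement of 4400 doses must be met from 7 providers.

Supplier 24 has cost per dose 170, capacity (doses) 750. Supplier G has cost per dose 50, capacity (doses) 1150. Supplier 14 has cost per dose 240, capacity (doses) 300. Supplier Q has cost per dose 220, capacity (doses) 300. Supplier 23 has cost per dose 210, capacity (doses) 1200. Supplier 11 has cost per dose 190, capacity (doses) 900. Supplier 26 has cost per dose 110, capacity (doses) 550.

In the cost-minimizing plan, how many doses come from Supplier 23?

Use providers in increasing cost order.
Supplier G (50): use full 1150 ; 3250 doses to go.
Take 550 from Supplier 26 at 110 ; need 2700 more.
Supplier 24 at 170: take all 750 doses ; 1950 still needed.
Supplier 11 (190): use full 900 ; 1050 doses to go.
Supplier 23 at 210: take 1050 of its 1200 ; requirement met.
Supplier Q, Supplier 14: unused.

1050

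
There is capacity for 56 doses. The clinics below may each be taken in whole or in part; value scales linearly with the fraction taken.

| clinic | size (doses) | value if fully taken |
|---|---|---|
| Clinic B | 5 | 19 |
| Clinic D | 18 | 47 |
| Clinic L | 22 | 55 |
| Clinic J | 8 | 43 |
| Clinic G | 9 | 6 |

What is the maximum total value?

166

Best value per unit of size first: Clinic J 43/8≈5.38, Clinic B 19/5≈3.8, Clinic D 47/18≈2.61, Clinic L 55/22≈2.5, Clinic G 6/9≈0.667.
Clinic J: take in full, 8 doses for value 43 — 48 left.
Take all of Clinic B (5 doses, value 19) — 43 doses left.
Take all of Clinic D (18 doses, value 47) — 25 doses left.
Take all of Clinic L (22 doses, value 55) — 3 doses left.
3 doses left: a 3/9 share of Clinic G gives 6×3/9 = 2.
Total value = 166.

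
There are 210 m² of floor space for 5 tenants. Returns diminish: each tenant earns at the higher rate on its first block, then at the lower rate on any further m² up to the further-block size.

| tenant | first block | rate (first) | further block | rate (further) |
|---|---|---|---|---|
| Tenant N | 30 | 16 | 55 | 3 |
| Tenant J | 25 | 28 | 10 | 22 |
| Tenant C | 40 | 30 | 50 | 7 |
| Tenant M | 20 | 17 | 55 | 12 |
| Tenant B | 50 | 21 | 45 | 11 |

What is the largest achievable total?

Treat each block as its own option and order by rate: Tenant C/tier1 30 > Tenant J/tier1 28 > Tenant J/tier2 22 > Tenant B/tier1 21 > Tenant M/tier1 17 > Tenant N/tier1 16 > Tenant M/tier2 12 > Tenant B/tier2 11 > Tenant C/tier2 7 > Tenant N/tier2 3.
Tenant C tier1 at 30: fill all 40 ; 170 left.
Tenant J/tier1 (28): +25 ; 145 left.
Tenant J tier2 at 22: fill all 10 ; 135 left.
Tenant B tier1 at 21: fill all 50 ; 85 left.
Tenant M tier1 at 17: fill all 20 ; 65 left.
Tenant N tier1 at 16: fill all 30 ; 35 left.
Tenant M tier2 at 12: only 35 left, fill 35.
Total = 30×40 + 28×25 + 22×10 + 21×50 + 17×20 + 16×30 + 12×35 = 4410.

4410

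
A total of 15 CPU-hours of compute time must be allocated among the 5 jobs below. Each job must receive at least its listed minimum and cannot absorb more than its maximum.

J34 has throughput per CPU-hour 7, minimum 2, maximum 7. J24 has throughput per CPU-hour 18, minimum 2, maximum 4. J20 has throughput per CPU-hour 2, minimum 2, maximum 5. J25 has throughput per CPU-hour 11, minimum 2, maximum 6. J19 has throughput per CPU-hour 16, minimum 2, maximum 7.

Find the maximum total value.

Meeting every minimum uses 2+2+2+2+2 = 10 CPU-hours, leaving 5.
Rank by throughput per CPU-hour: J24 18 > J19 16 > J25 11 > J34 7 > J20 2.
J24 takes 2 more to reach its cap of 4 → 3 left.
J19: +3 (room for 5) → 5. Pool exhausted.
Total = 7×2 + 18×4 + 2×2 + 11×2 + 16×5 = 192.

192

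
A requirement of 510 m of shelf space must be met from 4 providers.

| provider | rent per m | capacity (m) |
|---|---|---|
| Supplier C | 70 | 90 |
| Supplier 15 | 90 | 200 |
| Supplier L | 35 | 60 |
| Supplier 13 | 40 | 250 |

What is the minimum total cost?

Fill from the cheapest provider first.
Take 60 from Supplier L at 35 — need 450 more.
Supplier 13 (40): use full 250 — 200 m to go.
Take 90 from Supplier C at 70 — need 110 more.
Supplier 15 (90): take the remaining 110 — done.
Cost = 60×35 + 250×40 + 90×70 + 110×90 = 28300.

28300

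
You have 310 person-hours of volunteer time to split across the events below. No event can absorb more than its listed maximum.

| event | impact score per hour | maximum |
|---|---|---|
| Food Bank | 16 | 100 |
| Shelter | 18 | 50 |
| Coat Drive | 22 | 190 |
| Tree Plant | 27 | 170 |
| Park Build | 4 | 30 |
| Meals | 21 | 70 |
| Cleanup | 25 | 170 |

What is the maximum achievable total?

Order the events by impact score per hour: Tree Plant 27 > Cleanup 25 > Coat Drive 22 > Meals 21 > Shelter 18 > Food Bank 16 > Park Build 4.
Tree Plant: +170 to 170 (cap) → 140 left.
Cleanup: +140 (room for 170) → 140. Pool exhausted.
Total = 27×170 + 25×140 = 8090.

8090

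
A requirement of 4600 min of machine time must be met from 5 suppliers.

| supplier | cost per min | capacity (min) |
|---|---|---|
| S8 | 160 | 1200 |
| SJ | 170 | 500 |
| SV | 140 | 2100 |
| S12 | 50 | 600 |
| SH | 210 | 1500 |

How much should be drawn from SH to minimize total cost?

Use suppliers in increasing cost order.
Take 600 from S12 at 50 — need 4000 more.
SV (140): use full 2100 — 1900 min to go.
S8 at 160: take all 1200 min — 700 still needed.
Take 500 from SJ at 170 — need 200 more.
SH at 210: take 200 of its 1500 — requirement met.

200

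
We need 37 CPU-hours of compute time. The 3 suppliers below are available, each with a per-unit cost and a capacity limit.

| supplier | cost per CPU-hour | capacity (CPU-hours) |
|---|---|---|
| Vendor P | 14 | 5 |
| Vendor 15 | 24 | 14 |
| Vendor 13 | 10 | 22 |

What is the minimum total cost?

530

Use suppliers in increasing cost order.
Vendor 13 at 10: take all 22 CPU-hours — 15 still needed.
Vendor P at 14: take all 5 CPU-hours — 10 still needed.
Take 10 from Vendor 15 at 24 to finish.
Cost = 22×10 + 5×14 + 10×24 = 530.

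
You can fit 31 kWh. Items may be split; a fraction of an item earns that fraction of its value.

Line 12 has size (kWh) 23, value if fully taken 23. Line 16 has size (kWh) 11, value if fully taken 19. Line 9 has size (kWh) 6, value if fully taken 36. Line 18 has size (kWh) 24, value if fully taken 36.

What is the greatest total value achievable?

Best value per unit of size first: Line 9 36/6≈6, Line 16 19/11≈1.73, Line 18 36/24≈1.5, Line 12 23/23≈1.
All 6 kWh of Line 9 fit (value 36) — 25 remain.
All 11 kWh of Line 16 fit (value 19) — 14 remain.
14 kWh left: a 14/24 share of Line 18 gives 36×14/24 = 21.
Total value = 76.

76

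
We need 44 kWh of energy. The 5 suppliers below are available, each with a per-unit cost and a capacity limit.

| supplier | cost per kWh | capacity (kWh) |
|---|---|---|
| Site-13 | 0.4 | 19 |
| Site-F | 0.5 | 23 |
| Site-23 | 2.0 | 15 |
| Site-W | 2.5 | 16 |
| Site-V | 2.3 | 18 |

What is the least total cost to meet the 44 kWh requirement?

Cheapest first:
Take 19 from Site-13 at 0.4 ; need 25 more.
Site-F at 0.5: take all 23 kWh ; 2 still needed.
Take 2 from Site-23 at 2.0 to finish.
Site-V, Site-W: unused.
Cost = 19×0.4 + 23×0.5 + 2×2.0 = 23.1.

23.1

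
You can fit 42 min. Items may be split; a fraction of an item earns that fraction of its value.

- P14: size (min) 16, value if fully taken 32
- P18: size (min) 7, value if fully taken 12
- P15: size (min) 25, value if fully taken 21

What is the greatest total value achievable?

Rank by value-to-size ratio: P14 32/16≈2, P18 12/7≈1.71, P15 21/25≈0.84.
Take all of P14 (16 min, value 32) → 26 min left.
Take all of P18 (7 min, value 12) → 19 min left.
Only 19 min remain; take 19/25 of P15 for value 21×19/25 = 15.96.
Total value = 59.96.

59.96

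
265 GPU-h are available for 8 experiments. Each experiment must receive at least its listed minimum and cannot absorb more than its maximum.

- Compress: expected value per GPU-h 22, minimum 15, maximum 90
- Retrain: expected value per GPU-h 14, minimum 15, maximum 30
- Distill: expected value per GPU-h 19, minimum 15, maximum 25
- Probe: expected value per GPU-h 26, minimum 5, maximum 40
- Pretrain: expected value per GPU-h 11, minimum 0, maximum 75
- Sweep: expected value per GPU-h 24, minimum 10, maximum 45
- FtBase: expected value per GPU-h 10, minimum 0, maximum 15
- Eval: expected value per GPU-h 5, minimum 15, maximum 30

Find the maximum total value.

5290

Meeting every minimum uses 15+15+15+5+0+10+0+15 = 75 GPU-h, leaving 190.
Highest expected value per GPU-h first: Probe 26 > Sweep 24 > Compress 22 > Distill 19 > Retrain 14 > Pretrain 11 > FtBase 10 > Eval 5.
Probe takes 35 more to reach its cap of 40 → 155 left.
Sweep: +35 to 45 (cap) → 120 left.
Give Compress 75 more to hit its cap of 90 → 45 left.
Distill: +10 to 25 (cap) → 35 left.
Retrain: +15 to 30 (cap) → 20 left.
Only 20 left; Pretrain takes them to reach 20.
Total = 22×90 + 14×30 + 19×25 + 26×40 + 11×20 + 24×45 + 5×15 = 5290.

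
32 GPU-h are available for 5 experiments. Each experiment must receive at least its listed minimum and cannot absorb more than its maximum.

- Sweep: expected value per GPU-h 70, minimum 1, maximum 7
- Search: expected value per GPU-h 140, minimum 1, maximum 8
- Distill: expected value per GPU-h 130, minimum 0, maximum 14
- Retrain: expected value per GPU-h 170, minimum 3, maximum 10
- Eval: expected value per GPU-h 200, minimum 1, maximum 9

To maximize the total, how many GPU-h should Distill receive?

Meeting every minimum uses 1+1+0+3+1 = 6 GPU-h, leaving 26.
Highest expected value per GPU-h first: Eval 200 > Retrain 170 > Search 140 > Distill 130 > Sweep 70.
Eval: +8 to 9 (cap) — 18 left.
Retrain: +7 to 10 (cap) — 11 left.
Search takes 7 more to reach its cap of 8 — 4 left.
Distill: +4 (room for 14) → 4. Pool exhausted.

4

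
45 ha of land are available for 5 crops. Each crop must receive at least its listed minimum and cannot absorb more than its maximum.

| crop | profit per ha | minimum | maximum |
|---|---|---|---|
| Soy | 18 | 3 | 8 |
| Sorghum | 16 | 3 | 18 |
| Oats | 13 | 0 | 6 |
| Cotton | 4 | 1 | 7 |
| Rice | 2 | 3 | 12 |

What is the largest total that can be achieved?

Meeting every minimum uses 3+3+0+1+3 = 10 ha, leaving 35.
Highest profit per ha first: Soy 18 > Sorghum 16 > Oats 13 > Cotton 4 > Rice 2.
Soy: +5 to 8 (cap) → 30 left.
Give Sorghum 15 more to hit its cap of 18 → 15 left.
Oats: +6 to 6 (cap) → 9 left.
Cotton takes 6 more to reach its cap of 7 → 3 left.
Rice has room for 9 more but only 3 remain, so it gets 6.
Total = 18×8 + 16×18 + 13×6 + 4×7 + 2×6 = 550.

550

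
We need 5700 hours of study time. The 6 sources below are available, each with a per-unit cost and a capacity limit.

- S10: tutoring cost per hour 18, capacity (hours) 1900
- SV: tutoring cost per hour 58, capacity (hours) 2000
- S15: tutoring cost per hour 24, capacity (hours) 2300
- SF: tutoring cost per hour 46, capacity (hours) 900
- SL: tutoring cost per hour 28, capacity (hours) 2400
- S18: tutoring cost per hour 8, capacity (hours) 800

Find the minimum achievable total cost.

Use sources in increasing cost order.
S18 at 8: take all 800 hours → 4900 still needed.
Take 1900 from S10 at 18 → need 3000 more.
S15 at 24: take all 2300 hours → 700 still needed.
SL at 28: take 700 of its 2400 → requirement met.
SF, SV: unused.
Cost = 800×8 + 1900×18 + 2300×24 + 700×28 = 115400.

115400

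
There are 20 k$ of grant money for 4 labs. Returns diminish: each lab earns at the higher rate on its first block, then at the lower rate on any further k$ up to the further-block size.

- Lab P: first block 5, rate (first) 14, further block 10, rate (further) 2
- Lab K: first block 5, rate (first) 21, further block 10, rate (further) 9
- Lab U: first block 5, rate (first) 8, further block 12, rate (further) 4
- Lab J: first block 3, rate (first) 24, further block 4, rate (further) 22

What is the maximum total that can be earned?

Rank every tier by rate: Lab J/T1 24 > Lab J/T2 22 > Lab K/T1 21 > Lab P/T1 14 > Lab K/T2 9 > Lab U/T1 8 > Lab U/T2 4 > Lab P/T2 2.
Fill Lab J T1 block (3 at 24) → 17 left.
Lab J T2 at 22: fill all 4 → 13 left.
Lab K T1 at 21: fill all 5 → 8 left.
Fill Lab P T1 block (5 at 14) → 3 left.
3 remain; put them into Lab K T2 at 9.
Total = 24×3 + 22×4 + 21×5 + 14×5 + 9×3 = 362.

362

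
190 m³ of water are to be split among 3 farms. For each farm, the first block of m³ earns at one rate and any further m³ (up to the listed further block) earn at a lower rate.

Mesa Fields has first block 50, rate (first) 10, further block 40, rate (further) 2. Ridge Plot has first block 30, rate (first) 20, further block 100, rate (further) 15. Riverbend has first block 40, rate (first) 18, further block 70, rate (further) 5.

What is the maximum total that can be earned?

3020

Order all 6 blocks by rate: Ridge Plot/tier1 20 > Riverbend/tier1 18 > Ridge Plot/tier2 15 > Mesa Fields/tier1 10 > Riverbend/tier2 5 > Mesa Fields/tier2 2.
Ridge Plot tier1 at 20: fill all 30 ; 160 left.
Riverbend/tier1 (18): +40 ; 120 left.
Ridge Plot tier2 at 15: fill all 100 ; 20 left.
Mesa Fields tier1 at 10: only 20 left, fill 20.
Total = 20×30 + 18×40 + 15×100 + 10×20 = 3020.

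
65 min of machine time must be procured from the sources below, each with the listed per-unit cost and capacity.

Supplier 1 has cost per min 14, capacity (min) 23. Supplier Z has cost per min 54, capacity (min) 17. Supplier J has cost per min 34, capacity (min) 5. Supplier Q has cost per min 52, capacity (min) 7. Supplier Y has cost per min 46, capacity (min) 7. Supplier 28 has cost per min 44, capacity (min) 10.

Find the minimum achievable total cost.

2320

Cheapest first:
Supplier 1 at 14: take all 23 min — 42 still needed.
Take 5 from Supplier J at 34 — need 37 more.
Supplier 28 at 44: take all 10 min — 27 still needed.
Take 7 from Supplier Y at 46 — need 20 more.
Supplier Q at 52: take all 7 min — 13 still needed.
Supplier Z (54): take the remaining 13 — done.
Cost = 23×14 + 5×34 + 10×44 + 7×46 + 7×52 + 13×54 = 2320.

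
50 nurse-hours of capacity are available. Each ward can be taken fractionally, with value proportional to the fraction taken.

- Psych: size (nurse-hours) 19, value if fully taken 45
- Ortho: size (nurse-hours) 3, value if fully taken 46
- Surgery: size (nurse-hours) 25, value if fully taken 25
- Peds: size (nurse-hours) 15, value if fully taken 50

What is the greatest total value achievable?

Best value per unit of size first: Ortho 46/3≈15.3, Peds 50/15≈3.33, Psych 45/19≈2.37, Surgery 25/25≈1.
Take all of Ortho (3 nurse-hours, value 46) ; 47 nurse-hours left.
Peds: take in full, 15 nurse-hours for value 50 ; 32 left.
Take all of Psych (19 nurse-hours, value 45) ; 13 nurse-hours left.
13 nurse-hours left: a 13/25 share of Surgery gives 25×13/25 = 13.
Total value = 154.

154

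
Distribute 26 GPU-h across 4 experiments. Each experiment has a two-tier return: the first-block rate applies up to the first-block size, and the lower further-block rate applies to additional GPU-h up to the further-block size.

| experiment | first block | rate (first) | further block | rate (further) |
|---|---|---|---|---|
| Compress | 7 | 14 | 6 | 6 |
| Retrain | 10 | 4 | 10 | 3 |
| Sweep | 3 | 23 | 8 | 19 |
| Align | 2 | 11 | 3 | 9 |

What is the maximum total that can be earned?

Treat each block as its own option and order by rate: Sweep/tier1 23 > Sweep/tier2 19 > Compress/tier1 14 > Align/tier1 11 > Align/tier2 9 > Compress/tier2 6 > Retrain/tier1 4 > Retrain/tier2 3.
Sweep/tier1 (23): +3 — 23 left.
Sweep/tier2 (19): +8 — 15 left.
Fill Compress tier1 block (7 at 14) — 8 left.
Fill Align tier1 block (2 at 11) — 6 left.
Align/tier2 (9): +3 — 3 left.
Compress tier2 at 6: only 3 left, fill 3.
Total = 23×3 + 19×8 + 14×7 + 11×2 + 9×3 + 6×3 = 386.

386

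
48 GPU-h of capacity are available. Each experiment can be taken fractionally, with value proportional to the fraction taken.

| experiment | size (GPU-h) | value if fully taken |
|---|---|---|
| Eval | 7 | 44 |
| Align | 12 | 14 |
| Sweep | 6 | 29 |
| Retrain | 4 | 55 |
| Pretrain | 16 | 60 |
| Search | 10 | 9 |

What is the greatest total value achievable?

Sort by value density: Retrain 55/4≈13.8, Eval 44/7≈6.29, Sweep 29/6≈4.83, Pretrain 60/16≈3.75, Align 14/12≈1.17, Search 9/10≈0.9.
Retrain: take in full, 4 GPU-h for value 55 — 44 left.
Take all of Eval (7 GPU-h, value 44) — 37 GPU-h left.
Sweep: take in full, 6 GPU-h for value 29 — 31 left.
All 16 GPU-h of Pretrain fit (value 60) — 15 remain.
Take all of Align (12 GPU-h, value 14) — 3 GPU-h left.
Fill the last 3 GPU-h with part of Search: 3/10 of it earns 2.7.
Total value = 204.7.

204.7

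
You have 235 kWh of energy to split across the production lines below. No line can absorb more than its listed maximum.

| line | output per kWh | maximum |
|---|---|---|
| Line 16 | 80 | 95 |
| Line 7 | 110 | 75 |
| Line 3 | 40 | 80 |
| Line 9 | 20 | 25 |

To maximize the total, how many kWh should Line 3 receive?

Highest output per kWh first: Line 7 110 > Line 16 80 > Line 3 40 > Line 9 20.
Give Line 7 75 to hit its cap of 75 ; 160 left.
Give Line 16 95 to hit its cap of 95 ; 65 left.
Line 3: +65 (room for 80) → 65. Pool exhausted.

65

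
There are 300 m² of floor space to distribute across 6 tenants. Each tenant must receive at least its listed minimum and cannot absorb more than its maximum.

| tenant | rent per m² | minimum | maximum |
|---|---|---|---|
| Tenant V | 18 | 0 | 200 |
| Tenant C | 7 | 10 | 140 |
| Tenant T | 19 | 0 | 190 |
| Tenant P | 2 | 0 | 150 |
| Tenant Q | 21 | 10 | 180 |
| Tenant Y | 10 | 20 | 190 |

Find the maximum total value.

5760

Meeting every minimum uses 0+10+0+0+10+20 = 40 m², leaving 260.
Rank by rent per m²: Tenant Q 21 > Tenant T 19 > Tenant V 18 > Tenant Y 10 > Tenant C 7 > Tenant P 2.
Give Tenant Q 170 more to hit its cap of 180 — 90 left.
Tenant T: +90 (room for 190) → 90. Pool exhausted.
Total = 7×10 + 19×90 + 21×180 + 10×20 = 5760.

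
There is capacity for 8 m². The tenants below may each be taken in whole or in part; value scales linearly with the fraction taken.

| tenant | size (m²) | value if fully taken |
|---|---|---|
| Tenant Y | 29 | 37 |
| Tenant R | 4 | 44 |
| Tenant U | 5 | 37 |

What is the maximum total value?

73.6

Rank by value-to-size ratio: Tenant R 44/4≈11, Tenant U 37/5≈7.4, Tenant Y 37/29≈1.28.
Tenant R: take in full, 4 m² for value 44 — 4 left.
Only 4 m² remain; take 4/5 of Tenant U for value 37×4/5 = 29.6.
Total value = 73.6.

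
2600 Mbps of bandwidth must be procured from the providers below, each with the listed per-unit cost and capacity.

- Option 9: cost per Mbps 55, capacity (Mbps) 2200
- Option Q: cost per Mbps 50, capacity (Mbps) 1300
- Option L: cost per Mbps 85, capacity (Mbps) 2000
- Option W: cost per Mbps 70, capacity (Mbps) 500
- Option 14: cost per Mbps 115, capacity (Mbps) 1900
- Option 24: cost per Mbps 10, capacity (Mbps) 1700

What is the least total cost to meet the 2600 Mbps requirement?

62000

Cheapest first:
Take 1700 from Option 24 at 10 — need 900 more.
Option Q at 50: take 900 of its 1300 — requirement met.
Option 9, Option W, Option L, Option 14: unused.
Cost = 1700×10 + 900×50 = 62000.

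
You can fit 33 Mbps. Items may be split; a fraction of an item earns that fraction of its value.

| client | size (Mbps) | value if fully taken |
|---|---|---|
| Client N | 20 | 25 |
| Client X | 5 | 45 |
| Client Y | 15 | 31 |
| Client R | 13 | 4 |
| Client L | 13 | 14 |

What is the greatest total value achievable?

92.25

Rank by value-to-size ratio: Client X 45/5≈9, Client Y 31/15≈2.07, Client N 25/20≈1.25, Client L 14/13≈1.08, Client R 4/13≈0.308.
Client X: take in full, 5 Mbps for value 45 → 28 left.
All 15 Mbps of Client Y fit (value 31) → 13 remain.
13 Mbps left: a 13/20 share of Client N gives 25×13/20 = 16.25.
Total value = 92.25.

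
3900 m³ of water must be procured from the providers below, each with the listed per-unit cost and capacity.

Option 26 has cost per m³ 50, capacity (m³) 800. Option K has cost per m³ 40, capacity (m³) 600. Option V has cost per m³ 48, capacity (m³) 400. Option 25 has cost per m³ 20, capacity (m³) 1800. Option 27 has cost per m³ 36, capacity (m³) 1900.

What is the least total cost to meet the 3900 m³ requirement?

112400

Use providers in increasing cost order.
Option 25 at 20: take all 1800 m³ ; 2100 still needed.
Option 27 at 36: take all 1900 m³ ; 200 still needed.
Option K (40): take the remaining 200 ; done.
Option V, Option 26: unused.
Cost = 1800×20 + 1900×36 + 200×40 = 112400.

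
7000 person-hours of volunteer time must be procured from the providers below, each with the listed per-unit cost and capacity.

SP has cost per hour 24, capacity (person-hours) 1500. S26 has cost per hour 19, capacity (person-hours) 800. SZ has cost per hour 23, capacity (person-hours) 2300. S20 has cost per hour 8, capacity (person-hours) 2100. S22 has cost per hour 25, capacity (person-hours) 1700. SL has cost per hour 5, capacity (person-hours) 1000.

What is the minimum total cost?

109100

Use providers in increasing cost order.
Take 1000 from SL at 5 → need 6000 more.
S20 at 8: take all 2100 person-hours → 3900 still needed.
S26 at 19: take all 800 person-hours → 3100 still needed.
SZ (23): use full 2300 → 800 person-hours to go.
SP at 24: take 800 of its 1500 → requirement met.
S22: unused.
Cost = 1000×5 + 2100×8 + 800×19 + 2300×23 + 800×24 = 109100.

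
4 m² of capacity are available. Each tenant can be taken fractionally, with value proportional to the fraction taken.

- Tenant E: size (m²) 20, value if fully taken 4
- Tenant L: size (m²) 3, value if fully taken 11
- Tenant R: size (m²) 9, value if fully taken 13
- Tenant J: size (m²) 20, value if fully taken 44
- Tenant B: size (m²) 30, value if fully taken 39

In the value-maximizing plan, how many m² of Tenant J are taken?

1

Rank by value-to-size ratio: Tenant L 11/3≈3.67, Tenant J 44/20≈2.2, Tenant R 13/9≈1.44, Tenant B 39/30≈1.3, Tenant E 4/20≈0.2.
Tenant L: take in full, 3 m² for value 11 ; 1 left.
1 m² left: a 1/20 share of Tenant J gives 44×1/20 = 2.2.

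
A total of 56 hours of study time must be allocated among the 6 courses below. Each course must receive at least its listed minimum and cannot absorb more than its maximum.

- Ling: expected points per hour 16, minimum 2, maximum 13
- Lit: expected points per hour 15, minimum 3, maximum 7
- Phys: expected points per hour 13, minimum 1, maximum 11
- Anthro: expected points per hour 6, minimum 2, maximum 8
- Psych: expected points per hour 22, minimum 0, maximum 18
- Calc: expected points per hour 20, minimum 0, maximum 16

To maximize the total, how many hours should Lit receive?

Meeting every minimum uses 2+3+1+2+0+0 = 8 hours, leaving 48.
Order the courses by expected points per hour: Psych 22 > Calc 20 > Ling 16 > Lit 15 > Phys 13 > Anthro 6.
Psych: +18 to 18 (cap) — 30 left.
Calc: +16 to 16 (cap) — 14 left.
Ling takes 11 more to reach its cap of 13 — 3 left.
Lit: +3 (room for 4) → 6. Pool exhausted.

6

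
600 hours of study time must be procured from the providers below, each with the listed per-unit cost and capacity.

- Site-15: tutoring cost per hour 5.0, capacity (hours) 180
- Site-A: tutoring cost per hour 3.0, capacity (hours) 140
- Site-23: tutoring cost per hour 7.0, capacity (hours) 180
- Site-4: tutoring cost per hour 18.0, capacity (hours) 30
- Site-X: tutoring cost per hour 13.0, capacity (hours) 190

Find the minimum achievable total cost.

3880

Use providers in increasing cost order.
Site-A (3.0): use full 140 → 460 hours to go.
Take 180 from Site-15 at 5.0 → need 280 more.
Site-23 (7.0): use full 180 → 100 hours to go.
Site-X (13.0): take the remaining 100 → done.
Site-4: unused.
Cost = 140×3.0 + 180×5.0 + 180×7.0 + 100×13.0 = 3880.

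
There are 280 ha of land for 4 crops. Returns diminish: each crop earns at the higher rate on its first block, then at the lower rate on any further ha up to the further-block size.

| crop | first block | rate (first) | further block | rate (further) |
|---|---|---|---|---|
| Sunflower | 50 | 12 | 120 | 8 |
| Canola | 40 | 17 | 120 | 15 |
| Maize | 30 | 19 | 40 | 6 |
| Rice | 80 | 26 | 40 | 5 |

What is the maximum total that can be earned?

Rank every tier by rate: Rice/first 26 > Maize/first 19 > Canola/first 17 > Canola/second 15 > Sunflower/first 12 > Sunflower/second 8 > Maize/second 6 > Rice/second 5.
Rice/first (26): +80 — 200 left.
Maize/first (19): +30 — 170 left.
Canola first at 17: fill all 40 — 130 left.
Fill Canola second block (120 at 15) — 10 left.
Sunflower/first: +10 of 50 at 12; pool empty.
Total = 26×80 + 19×30 + 17×40 + 15×120 + 12×10 = 5250.

5250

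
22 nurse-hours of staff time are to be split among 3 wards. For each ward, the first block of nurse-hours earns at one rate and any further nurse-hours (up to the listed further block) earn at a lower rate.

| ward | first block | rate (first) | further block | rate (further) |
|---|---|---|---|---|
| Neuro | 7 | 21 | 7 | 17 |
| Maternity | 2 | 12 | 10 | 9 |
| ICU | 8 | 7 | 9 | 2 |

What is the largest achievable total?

344

Treat each block as its own option and order by rate: Neuro/first 21 > Neuro/second 17 > Maternity/first 12 > Maternity/second 9 > ICU/first 7 > ICU/second 2.
Fill Neuro first block (7 at 21) → 15 left.
Neuro/second (17): +7 → 8 left.
Fill Maternity first block (2 at 12) → 6 left.
Maternity second at 9: only 6 left, fill 6.
Total = 21×7 + 17×7 + 12×2 + 9×6 = 344.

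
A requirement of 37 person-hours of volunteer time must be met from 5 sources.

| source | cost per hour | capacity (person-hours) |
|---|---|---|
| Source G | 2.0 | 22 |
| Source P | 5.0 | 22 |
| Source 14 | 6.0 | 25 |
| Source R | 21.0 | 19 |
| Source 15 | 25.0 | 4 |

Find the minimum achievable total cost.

Fill from the cheapest source first.
Source G (2.0): use full 22 — 15 person-hours to go.
Source P (5.0): take the remaining 15 — done.
Source 14, Source R, Source 15: unused.
Cost = 22×2.0 + 15×5.0 = 119.

119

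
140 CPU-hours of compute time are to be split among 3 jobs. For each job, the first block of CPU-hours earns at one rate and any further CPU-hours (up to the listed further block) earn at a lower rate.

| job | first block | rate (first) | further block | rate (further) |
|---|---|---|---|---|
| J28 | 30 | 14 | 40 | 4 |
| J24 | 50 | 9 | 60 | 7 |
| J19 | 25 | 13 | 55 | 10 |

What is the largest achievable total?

1565

Order all 6 blocks by rate: J28/T1 14 > J19/T1 13 > J19/T2 10 > J24/T1 9 > J24/T2 7 > J28/T2 4.
J28 T1 at 14: fill all 30 → 110 left.
J19 T1 at 13: fill all 25 → 85 left.
J19/T2 (10): +55 → 30 left.
30 remain; put them into J24 T1 at 9.
Total = 14×30 + 13×25 + 10×55 + 9×30 = 1565.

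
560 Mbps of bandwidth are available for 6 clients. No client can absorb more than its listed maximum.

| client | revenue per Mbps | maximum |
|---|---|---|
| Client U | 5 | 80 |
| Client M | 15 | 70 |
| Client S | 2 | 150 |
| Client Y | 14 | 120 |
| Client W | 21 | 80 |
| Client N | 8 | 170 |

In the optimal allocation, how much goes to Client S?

Rank by revenue per Mbps: Client W 21 > Client M 15 > Client Y 14 > Client N 8 > Client U 5 > Client S 2.
Client W takes 80 to reach its cap of 80 ; 480 left.
Client M: +70 to 70 (cap) ; 410 left.
Client Y: +120 to 120 (cap) ; 290 left.
Give Client N 170 to hit its cap of 170 ; 120 left.
Give Client U 80 to hit its cap of 80 ; 40 left.
Client S has room for 150 but only 40 remain, so it gets 40.

40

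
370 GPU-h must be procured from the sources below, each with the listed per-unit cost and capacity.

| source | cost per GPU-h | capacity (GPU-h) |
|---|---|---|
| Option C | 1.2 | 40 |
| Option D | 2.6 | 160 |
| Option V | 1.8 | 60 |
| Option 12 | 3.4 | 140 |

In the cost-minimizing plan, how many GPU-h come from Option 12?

110

Fill from the cheapest source first.
Take 40 from Option C at 1.2 — need 330 more.
Take 60 from Option V at 1.8 — need 270 more.
Option D at 2.6: take all 160 GPU-h — 110 still needed.
Option 12 at 3.4: take 110 of its 140 — requirement met.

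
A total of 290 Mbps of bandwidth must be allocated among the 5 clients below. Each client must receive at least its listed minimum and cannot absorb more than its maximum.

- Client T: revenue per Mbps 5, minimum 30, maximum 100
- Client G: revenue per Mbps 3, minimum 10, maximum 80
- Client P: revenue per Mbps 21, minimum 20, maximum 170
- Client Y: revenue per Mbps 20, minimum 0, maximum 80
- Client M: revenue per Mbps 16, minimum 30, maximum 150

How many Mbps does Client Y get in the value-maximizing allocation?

Meeting every minimum uses 30+10+20+0+30 = 90 Mbps, leaving 200.
Rank by revenue per Mbps: Client P 21 > Client Y 20 > Client M 16 > Client T 5 > Client G 3.
Give Client P 150 more to hit its cap of 170 ; 50 left.
Client Y has room for 80 more but only 50 remain, so it gets 50.

50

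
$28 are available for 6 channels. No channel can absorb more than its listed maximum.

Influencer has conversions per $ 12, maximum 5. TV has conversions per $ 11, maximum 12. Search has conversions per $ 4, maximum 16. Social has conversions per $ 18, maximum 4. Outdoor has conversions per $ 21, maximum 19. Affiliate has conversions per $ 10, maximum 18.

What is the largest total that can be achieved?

531

Highest conversions per $ first: Outdoor 21 > Social 18 > Influencer 12 > TV 11 > Affiliate 10 > Search 4.
Outdoor: +19 to 19 (cap) → 9 left.
Social: +4 to 4 (cap) → 5 left.
Give Influencer 5 to hit its cap of 5 → 0 left.
Total = 12×5 + 18×4 + 21×19 = 531.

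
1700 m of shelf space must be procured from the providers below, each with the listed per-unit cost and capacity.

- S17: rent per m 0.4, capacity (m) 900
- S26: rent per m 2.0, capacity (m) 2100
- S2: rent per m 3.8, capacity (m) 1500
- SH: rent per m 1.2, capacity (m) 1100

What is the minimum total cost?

1320

Fill from the cheapest provider first.
S17 (0.4): use full 900 — 800 m to go.
SH at 1.2: take 800 of its 1100 — requirement met.
S26, S2: unused.
Cost = 900×0.4 + 800×1.2 = 1320.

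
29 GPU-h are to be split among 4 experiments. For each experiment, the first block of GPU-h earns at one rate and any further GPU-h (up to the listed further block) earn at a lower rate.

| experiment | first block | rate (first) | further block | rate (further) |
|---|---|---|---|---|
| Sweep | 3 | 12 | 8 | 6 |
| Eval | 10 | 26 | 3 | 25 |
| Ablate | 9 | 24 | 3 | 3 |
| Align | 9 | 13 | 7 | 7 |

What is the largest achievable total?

642

Treat each block as its own option and order by rate: Eval/tier1 26 > Eval/tier2 25 > Ablate/tier1 24 > Align/tier1 13 > Sweep/tier1 12 > Align/tier2 7 > Sweep/tier2 6 > Ablate/tier2 3.
Fill Eval tier1 block (10 at 26) → 19 left.
Fill Eval tier2 block (3 at 25) → 16 left.
Ablate/tier1 (24): +9 → 7 left.
Align/tier1: +7 of 9 at 13; pool empty.
Total = 26×10 + 25×3 + 24×9 + 13×7 = 642.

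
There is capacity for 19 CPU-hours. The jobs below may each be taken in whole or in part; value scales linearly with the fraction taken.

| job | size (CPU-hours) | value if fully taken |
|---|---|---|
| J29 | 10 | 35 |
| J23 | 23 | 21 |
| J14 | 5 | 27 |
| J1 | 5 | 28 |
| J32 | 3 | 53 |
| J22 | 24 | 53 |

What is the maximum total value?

129

Best value per unit of size first: J32 53/3≈17.7, J1 28/5≈5.6, J14 27/5≈5.4, J29 35/10≈3.5, J22 53/24≈2.21, J23 21/23≈0.913.
J32: take in full, 3 CPU-hours for value 53 → 16 left.
All 5 CPU-hours of J1 fit (value 28) → 11 remain.
All 5 CPU-hours of J14 fit (value 27) → 6 remain.
Only 6 CPU-hours remain; take 6/10 of J29 for value 35×6/10 = 21.
Total value = 129.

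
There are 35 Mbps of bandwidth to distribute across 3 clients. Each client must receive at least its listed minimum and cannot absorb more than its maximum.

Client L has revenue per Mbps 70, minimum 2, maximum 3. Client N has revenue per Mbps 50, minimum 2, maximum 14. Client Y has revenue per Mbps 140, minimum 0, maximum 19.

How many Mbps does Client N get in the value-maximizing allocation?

Meeting every minimum uses 2+2+0 = 4 Mbps, leaving 31.
Order the clients by revenue per Mbps: Client Y 140 > Client L 70 > Client N 50.
Client Y takes 19 more to reach its cap of 19 — 12 left.
Give Client L 1 more to hit its cap of 3 — 11 left.
Client N: +11 (room for 12) → 13. Pool exhausted.

13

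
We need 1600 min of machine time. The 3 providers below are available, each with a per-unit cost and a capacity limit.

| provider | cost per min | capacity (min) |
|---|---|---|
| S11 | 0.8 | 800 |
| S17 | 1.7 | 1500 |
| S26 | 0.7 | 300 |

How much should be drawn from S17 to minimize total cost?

Use providers in increasing cost order.
S26 at 0.7: take all 300 min → 1300 still needed.
S11 (0.8): use full 800 → 500 min to go.
S17 at 1.7: take 500 of its 1500 → requirement met.

500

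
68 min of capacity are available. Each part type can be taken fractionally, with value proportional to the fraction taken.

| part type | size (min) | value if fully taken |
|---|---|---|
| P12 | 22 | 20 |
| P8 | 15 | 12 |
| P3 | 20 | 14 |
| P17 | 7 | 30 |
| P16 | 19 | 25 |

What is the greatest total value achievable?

90.5

Sort by value density: P17 30/7≈4.29, P16 25/19≈1.32, P12 20/22≈0.909, P8 12/15≈0.8, P3 14/20≈0.7.
Take all of P17 (7 min, value 30) — 61 min left.
P16: take in full, 19 min for value 25 — 42 left.
P12: take in full, 22 min for value 20 — 20 left.
P8: take in full, 15 min for value 12 — 5 left.
Fill the last 5 min with part of P3: 5/20 of it earns 3.5.
Total value = 90.5.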